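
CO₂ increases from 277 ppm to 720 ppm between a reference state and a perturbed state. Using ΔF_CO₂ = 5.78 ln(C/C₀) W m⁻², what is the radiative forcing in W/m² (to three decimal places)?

ΔF = 5.521 W/m²

CO₂: 5.78 × ln(720/277) = 5.78 × ln(2.59928) = 5.78 × 0.95523 = 5.5212 W/m².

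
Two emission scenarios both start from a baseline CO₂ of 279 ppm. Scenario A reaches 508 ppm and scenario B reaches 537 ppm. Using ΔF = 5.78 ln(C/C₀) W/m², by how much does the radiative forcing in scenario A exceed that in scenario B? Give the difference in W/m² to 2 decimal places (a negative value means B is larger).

ΔF_A − ΔF_B = -0.32 W/m²

ΔF_A = 5.78 ln(508/279) = 5.78 × 0.59927 = 3.4638 W/m².
ΔF_B = 5.78 ln(537/279) = 5.78 × 0.65479 = 3.7847 W/m².
Difference: 3.4638 − 3.7847 = -0.3209 W/m².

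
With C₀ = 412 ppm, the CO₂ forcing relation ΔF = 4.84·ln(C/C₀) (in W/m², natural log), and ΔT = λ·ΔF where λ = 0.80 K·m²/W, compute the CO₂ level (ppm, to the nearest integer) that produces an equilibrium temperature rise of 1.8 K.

C ≈ 656 ppm

Required forcing: ΔF = ΔT/λ = 1.8/0.80 = 2.2500 W/m².
Then ln(C/412) = ΔF/4.84 = 2.2500/4.84 = 0.46488.
So C = 412 × e^0.46488 = 412 × 1.59182 = 655.83 ppm.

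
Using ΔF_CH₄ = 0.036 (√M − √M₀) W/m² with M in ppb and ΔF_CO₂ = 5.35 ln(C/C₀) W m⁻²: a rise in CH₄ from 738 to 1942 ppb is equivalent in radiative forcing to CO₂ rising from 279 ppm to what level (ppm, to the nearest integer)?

C ≈ 313 ppm

CH₄ forcing: 0.036 × (√1942 − √738) = 0.036 × (44.0681 − 27.1662) = 0.036 × 16.9019 = 0.60847 W/m².
Set 5.35 ln(C/279) = 0.60847: ln(C/279) = 0.60847/5.35 = 0.11373, so C = 279 × e^0.11373 = 279 × 1.12045 = 312.61 ppm.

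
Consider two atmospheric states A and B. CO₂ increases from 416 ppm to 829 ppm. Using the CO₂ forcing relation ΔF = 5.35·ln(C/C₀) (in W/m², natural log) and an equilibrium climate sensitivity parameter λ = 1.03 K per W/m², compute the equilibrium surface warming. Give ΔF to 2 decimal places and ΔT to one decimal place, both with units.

ΔF = 3.69 W/m²; ΔT = 3.8 K

CO₂: 5.35 × ln(829/416) = 5.35 × ln(1.99279) = 5.35 × 0.68954 = 3.6890 W/m².
ΔT = λ ΔF = 1.03 × 3.69 = 3.8007 K.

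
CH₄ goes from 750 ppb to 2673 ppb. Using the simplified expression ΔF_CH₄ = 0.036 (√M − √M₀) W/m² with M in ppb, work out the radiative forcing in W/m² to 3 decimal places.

ΔF = 0.875 W/m²

CH₄: 0.036 × (√2673 − √750) = 0.036 × (51.7011 − 27.3861) = 0.036 × 24.3150 = 0.8753 W/m².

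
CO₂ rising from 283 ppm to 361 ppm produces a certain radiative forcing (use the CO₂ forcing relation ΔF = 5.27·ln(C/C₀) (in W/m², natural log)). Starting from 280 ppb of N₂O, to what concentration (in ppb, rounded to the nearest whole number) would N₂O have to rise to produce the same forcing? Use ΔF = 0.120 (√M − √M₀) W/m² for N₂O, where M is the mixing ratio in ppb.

M ≈ 752 ppb

CO₂ forcing: 5.27 × ln(361/283) = 5.27 × 0.243431 = 1.28288 W/m².
Set 0.120(√M − √280) = 1.28288: √M = 1.28288/0.120 + √280 = 10.6907 + 16.7332 = 27.4239.
M = (27.4239)² = 752.07 ppb.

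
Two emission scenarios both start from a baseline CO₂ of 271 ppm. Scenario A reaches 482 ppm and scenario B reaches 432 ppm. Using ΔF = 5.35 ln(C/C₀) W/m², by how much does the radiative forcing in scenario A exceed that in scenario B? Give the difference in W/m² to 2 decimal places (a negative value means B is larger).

ΔF_A − ΔF_B = 0.59 W/m²

ΔF_A = 5.35 ln(482/271) = 5.35 × 0.57583 = 3.0807 W/m².
ΔF_B = 5.35 ln(432/271) = 5.35 × 0.46631 = 2.4948 W/m².
Difference: 3.0807 − 2.4948 = 0.5859 W/m².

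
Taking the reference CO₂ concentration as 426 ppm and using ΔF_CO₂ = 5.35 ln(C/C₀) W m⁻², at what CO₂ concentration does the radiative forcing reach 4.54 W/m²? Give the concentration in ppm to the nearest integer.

C ≈ 995 ppm

Set 5.35 ln(C/426) = 4.54, so ln(C/426) = 4.54/5.35 = 0.84860.
Then C/426 = e^0.84860 = 2.33637, giving C = 426 × 2.33637 = 995.29 ppm.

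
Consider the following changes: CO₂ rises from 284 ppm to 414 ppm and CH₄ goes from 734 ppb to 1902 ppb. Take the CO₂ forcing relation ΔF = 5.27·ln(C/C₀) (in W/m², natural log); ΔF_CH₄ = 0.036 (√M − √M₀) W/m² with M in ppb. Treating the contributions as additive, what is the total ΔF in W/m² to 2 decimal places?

CO₂: 5.27 × ln(414/284) = 5.27 × ln(1.45775) = 5.27 × 0.37689 = 1.9862 W/m².
CH₄: 0.036 × (√1902 − √734) = 0.036 × (43.6119 − 27.0924) = 0.036 × 16.5195 = 0.5947 W/m².
Total ΔF = 1.9862 + 0.5947 = 2.5809 W/m².

ΔF = 2.58 W/m²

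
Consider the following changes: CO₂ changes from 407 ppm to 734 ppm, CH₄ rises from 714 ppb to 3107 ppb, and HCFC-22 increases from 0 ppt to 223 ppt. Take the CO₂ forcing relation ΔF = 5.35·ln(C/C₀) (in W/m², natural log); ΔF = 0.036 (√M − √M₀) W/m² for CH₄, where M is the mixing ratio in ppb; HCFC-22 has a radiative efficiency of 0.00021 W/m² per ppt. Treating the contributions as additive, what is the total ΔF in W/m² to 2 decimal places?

CO₂: 5.35 × ln(734/407) = 5.35 × ln(1.80344) = 5.35 × 0.58970 = 3.1549 W/m².
CH₄: 0.036 × (√3107 − √714) = 0.036 × (55.7405 − 26.7208) = 0.036 × 29.0197 = 1.0447 W/m².
HCFC-22: ΔF = 0.00021 × (223 − 0) = 0.00021 × 223 = 0.0468 W/m².
Total ΔF = 3.1549 + 1.0447 + 0.0468 = 4.2464 W/m².

ΔF = 4.25 W/m²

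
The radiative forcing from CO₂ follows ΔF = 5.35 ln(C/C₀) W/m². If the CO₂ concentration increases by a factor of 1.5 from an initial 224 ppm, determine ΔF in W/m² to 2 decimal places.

Because the forcing depends only on the ratio C/C₀, the initial concentration does not enter.
ΔF = 5.35 × ln(1.5) = 5.35 × 0.40547 = 2.1693 W/m².

ΔF = 2.17 W/m²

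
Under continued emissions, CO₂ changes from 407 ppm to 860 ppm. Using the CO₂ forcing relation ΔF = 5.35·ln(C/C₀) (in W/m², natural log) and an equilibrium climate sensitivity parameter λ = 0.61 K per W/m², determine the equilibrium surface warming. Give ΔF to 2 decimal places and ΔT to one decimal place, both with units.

ΔF = 4.00 W/m²; ΔT = 2.4 K

CO₂: 5.35 × ln(860/407) = 5.35 × ln(2.11302) = 5.35 × 0.74812 = 4.0024 W/m².
ΔT = λ ΔF = 0.61 × 4.00 = 2.4400 K.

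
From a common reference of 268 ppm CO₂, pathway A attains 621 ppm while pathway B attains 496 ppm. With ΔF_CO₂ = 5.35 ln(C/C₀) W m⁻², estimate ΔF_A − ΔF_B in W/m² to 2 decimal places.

ΔF_A − ΔF_B = 1.20 W/m²

ΔF_A = 5.35 ln(621/268) = 5.35 × 0.84034 = 4.4958 W/m².
ΔF_B = 5.35 ln(496/268) = 5.35 × 0.61559 = 3.2934 W/m².
Difference: 4.4958 − 3.2934 = 1.2024 W/m².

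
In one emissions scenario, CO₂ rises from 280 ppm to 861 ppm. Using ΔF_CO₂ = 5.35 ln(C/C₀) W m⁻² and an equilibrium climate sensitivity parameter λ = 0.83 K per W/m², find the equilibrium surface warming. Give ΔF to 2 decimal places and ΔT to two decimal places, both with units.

ΔF = 6.01 W/m²; ΔT = 4.99 K

CO₂: 5.35 × ln(861/280) = 5.35 × ln(3.07500) = 5.35 × 1.12330 = 6.0097 W/m².
ΔT = λ ΔF = 0.83 × 6.01 = 4.9883 K.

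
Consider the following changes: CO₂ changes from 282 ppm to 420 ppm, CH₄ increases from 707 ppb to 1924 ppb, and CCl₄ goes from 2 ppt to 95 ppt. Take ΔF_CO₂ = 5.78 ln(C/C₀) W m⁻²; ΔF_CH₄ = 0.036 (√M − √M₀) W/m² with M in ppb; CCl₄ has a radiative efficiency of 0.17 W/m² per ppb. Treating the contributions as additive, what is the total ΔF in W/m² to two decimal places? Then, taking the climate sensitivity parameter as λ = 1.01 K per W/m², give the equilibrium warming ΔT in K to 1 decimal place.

CO₂: 5.78 × ln(420/282) = 5.78 × ln(1.48936) = 5.78 × 0.39835 = 2.3025 W/m².
CH₄: 0.036 × (√1924 − √707) = 0.036 × (43.8634 − 26.5895) = 0.036 × 17.2739 = 0.6219 W/m².
CCl₄: Δ = 95 − 2 = 93 ppt = 0.093 ppb; ΔF = 0.17 × 0.093 = 0.0158 W/m².
Total ΔF = 2.3025 + 0.6219 + 0.0158 = 2.9402 W/m².
ΔT = λ ΔF = 1.01 × 2.94 = 2.9694 K.

ΔF = 2.94 W/m²; ΔT = 3.0 K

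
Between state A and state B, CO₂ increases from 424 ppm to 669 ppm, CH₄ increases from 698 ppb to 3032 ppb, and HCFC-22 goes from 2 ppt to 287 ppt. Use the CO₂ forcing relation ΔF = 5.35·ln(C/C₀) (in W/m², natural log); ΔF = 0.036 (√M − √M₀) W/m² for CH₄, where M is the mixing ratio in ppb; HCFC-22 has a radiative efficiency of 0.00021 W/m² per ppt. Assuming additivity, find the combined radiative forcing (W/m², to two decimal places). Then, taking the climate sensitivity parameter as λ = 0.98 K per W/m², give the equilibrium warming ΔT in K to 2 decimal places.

CO₂: 5.35 × ln(669/424) = 5.35 × ln(1.57783) = 5.35 × 0.45605 = 2.4399 W/m².
CH₄: 0.036 × (√3032 − √698) = 0.036 × (55.0636 − 26.4197) = 0.036 × 28.6439 = 1.0312 W/m².
HCFC-22: ΔF = 0.00021 × (287 − 2) = 0.00021 × 285 = 0.0599 W/m².
Total ΔF = 2.4399 + 1.0312 + 0.0599 = 3.5310 W/m².
ΔT = λ ΔF = 0.98 × 3.53 = 3.4594 K.

ΔF = 3.53 W/m²; ΔT = 3.46 K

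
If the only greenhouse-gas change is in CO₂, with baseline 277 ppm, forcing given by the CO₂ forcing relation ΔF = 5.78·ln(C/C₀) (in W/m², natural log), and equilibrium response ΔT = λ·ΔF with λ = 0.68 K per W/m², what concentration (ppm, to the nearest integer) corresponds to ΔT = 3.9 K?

C ≈ 747 ppm

Required forcing: ΔF = ΔT/λ = 3.9/0.68 = 5.7353 W/m².
Then ln(C/277) = ΔF/5.78 = 5.7353/5.78 = 0.99227.
So C = 277 × e^0.99227 = 277 × 2.69735 = 747.17 ppm.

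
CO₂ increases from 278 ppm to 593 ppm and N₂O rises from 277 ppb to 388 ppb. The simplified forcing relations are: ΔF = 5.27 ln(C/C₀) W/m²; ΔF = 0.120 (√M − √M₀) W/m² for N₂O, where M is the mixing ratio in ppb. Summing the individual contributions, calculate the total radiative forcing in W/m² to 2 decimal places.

ΔF = 4.36 W/m²

CO₂: 5.27 × ln(593/278) = 5.27 × ln(2.13309) = 5.27 × 0.75757 = 3.9924 W/m².
N₂O: 0.120 × (√388 − √277) = 0.120 × (19.6977 − 16.6433) = 0.120 × 3.0544 = 0.3665 W/m².
Total ΔF = 3.9924 + 0.3665 = 4.3589 W/m².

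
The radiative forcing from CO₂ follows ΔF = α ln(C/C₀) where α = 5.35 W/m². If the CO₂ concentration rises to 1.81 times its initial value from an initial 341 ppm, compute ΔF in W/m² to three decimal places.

ΔF = 5.35 × ln(1.81) = 5.35 × 0.59333 = 3.1743 W/m².

ΔF = 3.174 W/m²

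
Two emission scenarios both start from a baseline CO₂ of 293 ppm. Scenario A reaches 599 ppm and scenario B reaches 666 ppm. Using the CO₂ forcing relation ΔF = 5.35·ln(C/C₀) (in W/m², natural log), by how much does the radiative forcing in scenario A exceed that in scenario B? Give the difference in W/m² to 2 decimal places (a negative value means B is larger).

ΔF_A − ΔF_B = -0.57 W/m²

ΔF_A = 5.35 ln(599/293) = 5.35 × 0.71509 = 3.8257 W/m².
ΔF_B = 5.35 ln(666/293) = 5.35 × 0.82112 = 4.3930 W/m².
Difference: 3.8257 − 4.3930 = -0.5673 W/m².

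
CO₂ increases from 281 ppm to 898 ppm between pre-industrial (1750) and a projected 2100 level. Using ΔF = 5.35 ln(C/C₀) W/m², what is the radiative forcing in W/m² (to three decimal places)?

CO₂: 5.35 × ln(898/281) = 5.35 × ln(3.19573) = 5.35 × 1.16182 = 6.2157 W/m².

ΔF = 6.216 W/m²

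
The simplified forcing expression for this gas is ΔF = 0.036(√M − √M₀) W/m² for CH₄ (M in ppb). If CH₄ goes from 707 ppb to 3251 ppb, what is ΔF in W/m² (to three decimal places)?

CH₄: 0.036 × (√3251 − √707) = 0.036 × (57.0175 − 26.5895) = 0.036 × 30.4280 = 1.0954 W/m².

ΔF = 1.095 W/m²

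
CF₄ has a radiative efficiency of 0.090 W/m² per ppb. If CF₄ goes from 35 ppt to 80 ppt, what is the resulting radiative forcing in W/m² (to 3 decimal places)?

CF₄: Δ = 80 − 35 = 45 ppt = 0.045 ppb; ΔF = 0.090 × 0.045 = 0.0041 W/m².

ΔF = 0.004 W/m²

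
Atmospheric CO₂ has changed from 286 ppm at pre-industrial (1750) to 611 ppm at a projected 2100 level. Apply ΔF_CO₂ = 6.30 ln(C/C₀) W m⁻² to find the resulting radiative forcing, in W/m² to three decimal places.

CO₂ absorption bands are partially saturated, so forcing scales with the logarithm of the concentration ratio.
CO₂: 6.30 × ln(611/286) = 6.30 × ln(2.13636) = 6.30 × 0.75910 = 4.7823 W/m².

ΔF = 4.782 W/m²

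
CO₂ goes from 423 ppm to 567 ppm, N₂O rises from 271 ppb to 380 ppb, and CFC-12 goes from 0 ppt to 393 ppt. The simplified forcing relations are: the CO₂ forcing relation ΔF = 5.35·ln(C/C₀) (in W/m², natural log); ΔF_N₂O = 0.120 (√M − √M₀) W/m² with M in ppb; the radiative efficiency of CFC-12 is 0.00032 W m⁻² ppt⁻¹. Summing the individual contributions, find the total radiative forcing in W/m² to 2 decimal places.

CO₂: 5.35 × ln(567/423) = 5.35 × ln(1.34043) = 5.35 × 0.29299 = 1.5675 W/m².
N₂O: 0.120 × (√380 − √271) = 0.120 × (19.4936 − 16.4621) = 0.120 × 3.0315 = 0.3638 W/m².
CFC-12: ΔF = 0.00032 × (393 − 0) = 0.00032 × 393 = 0.1258 W/m².
Total ΔF = 1.5675 + 0.3638 + 0.1258 = 2.0571 W/m².

ΔF = 2.06 W/m²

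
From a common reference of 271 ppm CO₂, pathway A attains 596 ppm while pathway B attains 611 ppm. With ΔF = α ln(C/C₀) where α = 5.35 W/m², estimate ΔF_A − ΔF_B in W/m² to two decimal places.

ΔF_A = 5.35 ln(596/271) = 5.35 × 0.78812 = 4.2164 W/m².
ΔF_B = 5.35 ln(611/271) = 5.35 × 0.81298 = 4.3494 W/m².
Difference: 4.2164 − 4.3494 = -0.1330 W/m².

ΔF_A − ΔF_B = -0.13 W/m²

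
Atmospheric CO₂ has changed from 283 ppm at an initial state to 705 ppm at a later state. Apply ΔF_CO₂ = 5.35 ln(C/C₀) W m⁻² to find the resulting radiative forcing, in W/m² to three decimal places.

ΔF = 4.883 W/m²

CO₂: 5.35 × ln(705/283) = 5.35 × ln(2.49117) = 5.35 × 0.91275 = 4.8832 W/m².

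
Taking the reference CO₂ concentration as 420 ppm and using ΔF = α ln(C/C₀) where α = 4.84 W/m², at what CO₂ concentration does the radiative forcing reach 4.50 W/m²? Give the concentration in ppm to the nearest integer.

C ≈ 1064 ppm

Set 4.84 ln(C/420) = 4.50, so ln(C/420) = 4.50/4.84 = 0.92975.
Then C/420 = e^0.92975 = 2.53388, giving C = 420 × 2.53388 = 1064.23 ppm.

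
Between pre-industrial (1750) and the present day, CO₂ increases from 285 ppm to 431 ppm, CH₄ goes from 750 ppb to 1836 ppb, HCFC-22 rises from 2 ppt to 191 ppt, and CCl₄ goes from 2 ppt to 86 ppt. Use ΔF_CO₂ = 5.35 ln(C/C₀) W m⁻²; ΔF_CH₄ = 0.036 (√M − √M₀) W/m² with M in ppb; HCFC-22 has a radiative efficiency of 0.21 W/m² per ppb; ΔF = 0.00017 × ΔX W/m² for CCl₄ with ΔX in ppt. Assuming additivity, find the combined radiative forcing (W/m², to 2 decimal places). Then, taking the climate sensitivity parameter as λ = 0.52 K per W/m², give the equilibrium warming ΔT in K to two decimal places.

CO₂: 5.35 × ln(431/285) = 5.35 × ln(1.51228) = 5.35 × 0.41362 = 2.2129 W/m².
CH₄: 0.036 × (√1836 − √750) = 0.036 × (42.8486 − 27.3861) = 0.036 × 15.4625 = 0.5567 W/m².
HCFC-22: Δ = 191 − 2 = 189 ppt = 0.189 ppb; ΔF = 0.21 × 0.189 = 0.0397 W/m².
CCl₄: ΔF = 0.00017 × (86 − 2) = 0.00017 × 84 = 0.0143 W/m².
Total ΔF = 2.2129 + 0.5567 + 0.0397 + 0.0143 = 2.8236 W/m².
ΔT = λ ΔF = 0.52 × 2.82 = 1.4664 K.

ΔF = 2.82 W/m²; ΔT = 1.47 K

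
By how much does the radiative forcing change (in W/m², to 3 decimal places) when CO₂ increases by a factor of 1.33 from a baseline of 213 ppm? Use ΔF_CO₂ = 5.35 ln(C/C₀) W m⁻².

ΔF = 5.35 × ln(1.33) = 5.35 × 0.28518 = 1.5257 W/m².

ΔF = 1.526 W/m²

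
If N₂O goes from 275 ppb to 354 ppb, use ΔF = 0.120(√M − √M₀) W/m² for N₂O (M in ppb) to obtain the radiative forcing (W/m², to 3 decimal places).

ΔF = 0.268 W/m²

N₂O: 0.120 × (√354 − √275) = 0.120 × (18.8149 − 16.5831) = 0.120 × 2.2318 = 0.2678 W/m².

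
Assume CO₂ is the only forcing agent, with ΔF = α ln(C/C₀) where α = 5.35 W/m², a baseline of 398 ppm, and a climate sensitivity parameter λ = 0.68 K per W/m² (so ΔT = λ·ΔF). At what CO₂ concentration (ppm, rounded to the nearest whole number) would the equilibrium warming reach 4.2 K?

Required forcing: ΔF = ΔT/λ = 4.2/0.68 = 6.1765 W/m².
Then ln(C/398) = ΔF/5.35 = 6.1765/5.35 = 1.15449.
So C = 398 × e^1.15449 = 398 × 3.17241 = 1262.62 ppm.

C ≈ 1263 ppm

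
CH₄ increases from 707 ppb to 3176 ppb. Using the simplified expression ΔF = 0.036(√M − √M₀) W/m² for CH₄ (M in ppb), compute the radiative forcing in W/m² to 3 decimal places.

ΔF = 1.072 W/m²

CH₄: 0.036 × (√3176 − √707) = 0.036 × (56.3560 − 26.5895) = 0.036 × 29.7665 = 1.0716 W/m².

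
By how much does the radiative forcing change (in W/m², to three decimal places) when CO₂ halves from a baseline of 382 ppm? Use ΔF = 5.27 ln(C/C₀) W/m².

Because the forcing depends only on the ratio C/C₀, the initial concentration does not enter.
ΔF = 5.27 × ln(0.5) = 5.27 × -0.69315 = -3.6529 W/m².

ΔF = -3.653 W/m²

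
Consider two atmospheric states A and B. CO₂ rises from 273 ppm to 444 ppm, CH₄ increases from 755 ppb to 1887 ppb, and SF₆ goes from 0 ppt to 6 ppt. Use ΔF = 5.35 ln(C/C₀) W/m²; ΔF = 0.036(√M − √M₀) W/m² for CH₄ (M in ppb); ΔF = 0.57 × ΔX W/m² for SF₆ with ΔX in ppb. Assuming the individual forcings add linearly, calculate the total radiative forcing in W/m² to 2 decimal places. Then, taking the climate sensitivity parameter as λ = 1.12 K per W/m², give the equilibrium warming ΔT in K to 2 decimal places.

ΔF = 3.18 W/m²; ΔT = 3.56 K

CO₂: 5.35 × ln(444/273) = 5.35 × ln(1.62637) = 5.35 × 0.48635 = 2.6020 W/m².
CH₄: 0.036 × (√1887 − √755) = 0.036 × (43.4396 − 27.4773) = 0.036 × 15.9623 = 0.5746 W/m².
SF₆: Δ = 6 − 0 = 6 ppt = 0.006 ppb; ΔF = 0.57 × 0.006 = 0.0034 W/m².
Total ΔF = 2.6020 + 0.5746 + 0.0034 = 3.1800 W/m².
ΔT = λ ΔF = 1.12 × 3.18 = 3.5616 K.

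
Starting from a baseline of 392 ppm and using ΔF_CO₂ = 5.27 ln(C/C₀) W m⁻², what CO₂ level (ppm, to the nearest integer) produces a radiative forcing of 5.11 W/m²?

Set 5.27 ln(C/392) = 5.11, so ln(C/392) = 5.11/5.27 = 0.96964.
Then C/392 = e^0.96964 = 2.63699, giving C = 392 × 2.63699 = 1033.70 ppm.

C ≈ 1034 ppm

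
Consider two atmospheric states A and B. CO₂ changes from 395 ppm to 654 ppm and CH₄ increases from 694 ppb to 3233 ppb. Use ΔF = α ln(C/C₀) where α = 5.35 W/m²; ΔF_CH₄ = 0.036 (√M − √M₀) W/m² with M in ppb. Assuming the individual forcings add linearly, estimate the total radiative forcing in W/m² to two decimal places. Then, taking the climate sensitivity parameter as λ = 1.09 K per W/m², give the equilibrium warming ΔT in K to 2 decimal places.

ΔF = 3.80 W/m²; ΔT = 4.14 K

CO₂: 5.35 × ln(654/395) = 5.35 × ln(1.65570) = 5.35 × 0.50422 = 2.6976 W/m².
CH₄: 0.036 × (√3233 − √694) = 0.036 × (56.8595 − 26.3439) = 0.036 × 30.5156 = 1.0986 W/m².
Total ΔF = 2.6976 + 1.0986 = 3.7962 W/m².
ΔT = λ ΔF = 1.09 × 3.80 = 4.1420 K.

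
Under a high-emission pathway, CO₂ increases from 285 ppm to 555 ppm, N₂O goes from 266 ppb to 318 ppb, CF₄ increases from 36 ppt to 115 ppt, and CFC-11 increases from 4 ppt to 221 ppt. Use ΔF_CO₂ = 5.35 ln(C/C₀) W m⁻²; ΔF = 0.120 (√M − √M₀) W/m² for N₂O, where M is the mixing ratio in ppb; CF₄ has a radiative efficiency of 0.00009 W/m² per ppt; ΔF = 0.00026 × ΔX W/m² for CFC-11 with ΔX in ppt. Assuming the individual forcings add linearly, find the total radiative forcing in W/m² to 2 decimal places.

ΔF = 3.81 W/m²

CO₂: 5.35 × ln(555/285) = 5.35 × ln(1.94737) = 5.35 × 0.66648 = 3.5657 W/m².
N₂O: 0.120 × (√318 − √266) = 0.120 × (17.8326 − 16.3095) = 0.120 × 1.5231 = 0.1828 W/m².
CF₄: ΔF = 0.00009 × (115 − 36) = 0.00009 × 79 = 0.0071 W/m².
CFC-11: ΔF = 0.00026 × (221 − 4) = 0.00026 × 217 = 0.0564 W/m².
Total ΔF = 3.5657 + 0.1828 + 0.0071 + 0.0564 = 3.8120 W/m².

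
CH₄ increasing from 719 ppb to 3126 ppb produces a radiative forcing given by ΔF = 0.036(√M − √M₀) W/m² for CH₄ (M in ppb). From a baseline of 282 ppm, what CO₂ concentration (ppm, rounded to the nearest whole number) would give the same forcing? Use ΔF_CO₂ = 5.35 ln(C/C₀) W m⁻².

C ≈ 343 ppm

CH₄ forcing: 0.036 × (√3126 − √719) = 0.036 × (55.9106 − 26.8142) = 0.036 × 29.0964 = 1.04747 W/m².
Set 5.35 ln(C/282) = 1.04747: ln(C/282) = 1.04747/5.35 = 0.19579, so C = 282 × e^0.19579 = 282 × 1.21627 = 342.99 ppm.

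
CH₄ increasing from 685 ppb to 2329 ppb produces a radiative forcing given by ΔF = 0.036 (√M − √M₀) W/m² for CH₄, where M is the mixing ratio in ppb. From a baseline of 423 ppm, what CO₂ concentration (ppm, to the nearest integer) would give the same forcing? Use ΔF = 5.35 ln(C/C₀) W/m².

C ≈ 491 ppm

CH₄ forcing: 0.036 × (√2329 − √685) = 0.036 × (48.2597 − 26.1725) = 0.036 × 22.0872 = 0.79514 W/m².
Set 5.35 ln(C/423) = 0.79514: ln(C/423) = 0.79514/5.35 = 0.14862, so C = 423 × e^0.14862 = 423 × 1.16023 = 490.78 ppm.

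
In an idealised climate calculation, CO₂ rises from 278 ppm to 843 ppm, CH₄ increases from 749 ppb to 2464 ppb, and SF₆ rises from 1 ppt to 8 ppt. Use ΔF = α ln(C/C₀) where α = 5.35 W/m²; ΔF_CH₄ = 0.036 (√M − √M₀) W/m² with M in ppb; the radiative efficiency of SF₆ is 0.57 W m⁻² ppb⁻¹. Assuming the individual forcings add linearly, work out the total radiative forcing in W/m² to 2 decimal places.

ΔF = 6.74 W/m²

CO₂: 5.35 × ln(843/278) = 5.35 × ln(3.03237) = 5.35 × 1.10934 = 5.9350 W/m².
CH₄: 0.036 × (√2464 − √749) = 0.036 × (49.6387 − 27.3679) = 0.036 × 22.2708 = 0.8017 W/m².
SF₆: Δ = 8 − 1 = 7 ppt = 0.007 ppb; ΔF = 0.57 × 0.007 = 0.0040 W/m².
Total ΔF = 5.9350 + 0.8017 + 0.0040 = 6.7407 W/m².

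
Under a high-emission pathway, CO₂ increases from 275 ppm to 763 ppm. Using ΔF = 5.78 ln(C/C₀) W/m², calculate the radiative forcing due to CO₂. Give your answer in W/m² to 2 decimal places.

CO₂ absorption bands are partially saturated, so forcing scales with the logarithm of the concentration ratio.
CO₂: 5.78 × ln(763/275) = 5.78 × ln(2.77455) = 5.78 × 1.02049 = 5.8984 W/m².

ΔF = 5.90 W/m²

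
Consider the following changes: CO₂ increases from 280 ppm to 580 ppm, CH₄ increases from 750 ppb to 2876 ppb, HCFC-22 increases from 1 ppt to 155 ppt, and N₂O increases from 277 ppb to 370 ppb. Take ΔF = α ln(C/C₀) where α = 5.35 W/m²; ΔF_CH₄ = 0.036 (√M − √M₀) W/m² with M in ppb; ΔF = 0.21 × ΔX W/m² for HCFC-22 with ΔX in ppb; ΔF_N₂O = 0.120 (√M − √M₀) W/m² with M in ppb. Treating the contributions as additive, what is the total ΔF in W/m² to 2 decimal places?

ΔF = 5.18 W/m²

CO₂: 5.35 × ln(580/280) = 5.35 × ln(2.07143) = 5.35 × 0.72824 = 3.8961 W/m².
CH₄: 0.036 × (√2876 − √750) = 0.036 × (53.6284 − 27.3861) = 0.036 × 26.2423 = 0.9447 W/m².
HCFC-22: Δ = 155 − 1 = 154 ppt = 0.154 ppb; ΔF = 0.21 × 0.154 = 0.0323 W/m².
N₂O: 0.120 × (√370 − √277) = 0.120 × (19.2354 − 16.6433) = 0.120 × 2.5921 = 0.3111 W/m².
Total ΔF = 3.8961 + 0.9447 + 0.0323 + 0.3111 = 5.1842 W/m².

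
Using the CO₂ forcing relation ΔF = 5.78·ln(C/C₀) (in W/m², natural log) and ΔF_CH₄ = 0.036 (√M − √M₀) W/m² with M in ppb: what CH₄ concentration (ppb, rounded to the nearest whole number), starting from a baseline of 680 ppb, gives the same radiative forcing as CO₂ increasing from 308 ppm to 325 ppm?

CO₂ forcing: 5.78 × ln(325/308) = 5.78 × 0.053725 = 0.31053 W/m².
Set 0.036(√M − √680) = 0.31053: √M = 0.31053/0.036 + √680 = 8.6258 + 26.0768 = 34.7026.
M = (34.7026)² = 1204.27 ppb.

M ≈ 1204 ppb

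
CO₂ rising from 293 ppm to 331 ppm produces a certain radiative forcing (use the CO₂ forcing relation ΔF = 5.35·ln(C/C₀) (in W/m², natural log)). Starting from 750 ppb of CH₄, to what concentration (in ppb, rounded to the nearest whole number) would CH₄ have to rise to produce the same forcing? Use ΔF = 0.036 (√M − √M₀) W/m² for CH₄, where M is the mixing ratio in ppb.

CO₂ forcing: 5.35 × ln(331/293) = 5.35 × 0.121946 = 0.65241 W/m².
Set 0.036(√M − √750) = 0.65241: √M = 0.65241/0.036 + √750 = 18.1225 + 27.3861 = 45.5086.
M = (45.5086)² = 2071.03 ppb.

M ≈ 2071 ppb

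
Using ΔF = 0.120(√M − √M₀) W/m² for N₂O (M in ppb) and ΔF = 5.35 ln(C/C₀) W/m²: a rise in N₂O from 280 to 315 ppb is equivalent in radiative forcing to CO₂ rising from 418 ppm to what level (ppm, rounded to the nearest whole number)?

C ≈ 428 ppm

N₂O forcing: 0.120 × (√315 − √280) = 0.120 × (17.7482 − 16.7332) = 0.120 × 1.0150 = 0.12180 W/m².
Set 5.35 ln(C/418) = 0.12180: ln(C/418) = 0.12180/5.35 = 0.02277, so C = 418 × e^0.02277 = 418 × 1.02303 = 427.63 ppm.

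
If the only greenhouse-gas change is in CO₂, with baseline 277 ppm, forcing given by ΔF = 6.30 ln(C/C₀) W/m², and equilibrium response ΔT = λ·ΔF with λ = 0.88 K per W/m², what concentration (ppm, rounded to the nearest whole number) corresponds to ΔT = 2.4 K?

C ≈ 427 ppm

Required forcing: ΔF = ΔT/λ = 2.4/0.88 = 2.7273 W/m².
Then ln(C/277) = ΔF/6.30 = 2.7273/6.30 = 0.43290.
So C = 277 × e^0.43290 = 277 × 1.54172 = 427.06 ppm.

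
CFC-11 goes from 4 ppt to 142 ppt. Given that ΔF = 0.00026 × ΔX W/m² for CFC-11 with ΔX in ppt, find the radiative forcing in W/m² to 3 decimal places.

CFC-11: ΔF = 0.00026 × (142 − 4) = 0.00026 × 138 = 0.0359 W/m².

ΔF = 0.036 W/m²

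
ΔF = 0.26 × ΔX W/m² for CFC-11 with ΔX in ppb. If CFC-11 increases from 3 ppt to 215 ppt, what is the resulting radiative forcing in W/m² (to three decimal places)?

CFC-11: Δ = 215 − 3 = 212 ppt = 0.212 ppb; ΔF = 0.26 × 0.212 = 0.0551 W/m².

ΔF = 0.055 W/m²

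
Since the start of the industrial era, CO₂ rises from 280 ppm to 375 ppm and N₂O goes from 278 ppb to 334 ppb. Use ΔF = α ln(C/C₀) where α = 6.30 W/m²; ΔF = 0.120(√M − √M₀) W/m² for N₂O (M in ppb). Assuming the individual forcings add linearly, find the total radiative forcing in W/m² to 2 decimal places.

ΔF = 2.03 W/m²

CO₂: 6.30 × ln(375/280) = 6.30 × ln(1.33929) = 6.30 × 0.29214 = 1.8405 W/m².
N₂O: 0.120 × (√334 − √278) = 0.120 × (18.2757 − 16.6733) = 0.120 × 1.6024 = 0.1923 W/m².
Total ΔF = 1.8405 + 0.1923 = 2.0328 W/m².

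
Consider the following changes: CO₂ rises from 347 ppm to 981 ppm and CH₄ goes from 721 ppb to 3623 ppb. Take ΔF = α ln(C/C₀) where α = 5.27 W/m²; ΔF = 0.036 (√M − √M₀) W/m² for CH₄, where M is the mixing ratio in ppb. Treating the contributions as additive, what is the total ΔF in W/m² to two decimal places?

ΔF = 6.68 W/m²

CO₂: 5.27 × ln(981/347) = 5.27 × ln(2.82709) = 5.27 × 1.03925 = 5.4768 W/m².
CH₄: 0.036 × (√3623 − √721) = 0.036 × (60.1914 − 26.8514) = 0.036 × 33.3400 = 1.2002 W/m².
Total ΔF = 5.4768 + 1.2002 = 6.6770 W/m².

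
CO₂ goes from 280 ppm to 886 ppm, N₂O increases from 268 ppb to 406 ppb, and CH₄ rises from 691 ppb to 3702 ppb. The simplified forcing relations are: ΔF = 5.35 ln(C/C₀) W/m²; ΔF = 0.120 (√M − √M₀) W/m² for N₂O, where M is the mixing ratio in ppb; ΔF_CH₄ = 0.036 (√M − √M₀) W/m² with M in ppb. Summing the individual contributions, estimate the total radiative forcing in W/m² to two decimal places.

ΔF = 7.86 W/m²

CO₂: 5.35 × ln(886/280) = 5.35 × ln(3.16429) = 5.35 × 1.15193 = 6.1628 W/m².
N₂O: 0.120 × (√406 − √268) = 0.120 × (20.1494 − 16.3707) = 0.120 × 3.7787 = 0.4534 W/m².
CH₄: 0.036 × (√3702 − √691) = 0.036 × (60.8441 − 26.2869) = 0.036 × 34.5572 = 1.2441 W/m².
Total ΔF = 6.1628 + 0.4534 + 1.2441 = 7.8603 W/m².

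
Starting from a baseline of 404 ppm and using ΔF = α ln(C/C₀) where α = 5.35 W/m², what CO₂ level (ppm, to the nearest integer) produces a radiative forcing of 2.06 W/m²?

C ≈ 594 ppm

Set 5.35 ln(C/404) = 2.06, so ln(C/404) = 2.06/5.35 = 0.38505.
Then C/404 = e^0.38505 = 1.46969, giving C = 404 × 1.46969 = 593.75 ppm.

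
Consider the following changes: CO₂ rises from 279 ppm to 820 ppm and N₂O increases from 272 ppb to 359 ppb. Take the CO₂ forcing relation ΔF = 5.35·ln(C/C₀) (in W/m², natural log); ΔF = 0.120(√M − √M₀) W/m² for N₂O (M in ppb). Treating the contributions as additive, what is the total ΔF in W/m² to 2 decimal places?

CO₂: 5.35 × ln(820/279) = 5.35 × ln(2.93907) = 5.35 × 1.07809 = 5.7678 W/m².
N₂O: 0.120 × (√359 − √272) = 0.120 × (18.9473 − 16.4924) = 0.120 × 2.4549 = 0.2946 W/m².
Total ΔF = 5.7678 + 0.2946 = 6.0624 W/m².

ΔF = 6.06 W/m²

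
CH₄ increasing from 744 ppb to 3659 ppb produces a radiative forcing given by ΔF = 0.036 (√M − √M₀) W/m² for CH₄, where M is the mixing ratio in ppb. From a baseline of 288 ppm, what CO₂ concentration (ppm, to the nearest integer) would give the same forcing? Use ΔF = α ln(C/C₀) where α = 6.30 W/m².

CH₄ forcing: 0.036 × (√3659 − √744) = 0.036 × (60.4897 − 27.2764) = 0.036 × 33.2133 = 1.19568 W/m².
Set 6.30 ln(C/288) = 1.19568: ln(C/288) = 1.19568/6.30 = 0.18979, so C = 288 × e^0.18979 = 288 × 1.20900 = 348.19 ppm.

C ≈ 348 ppm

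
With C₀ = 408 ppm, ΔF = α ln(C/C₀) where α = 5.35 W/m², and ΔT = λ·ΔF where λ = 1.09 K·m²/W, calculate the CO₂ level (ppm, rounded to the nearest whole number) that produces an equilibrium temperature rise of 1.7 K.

Required forcing: ΔF = ΔT/λ = 1.7/1.09 = 1.5596 W/m².
Then ln(C/408) = ΔF/5.35 = 1.5596/5.35 = 0.29151.
So C = 408 × e^0.29151 = 408 × 1.33845 = 546.09 ppm.

C ≈ 546 ppm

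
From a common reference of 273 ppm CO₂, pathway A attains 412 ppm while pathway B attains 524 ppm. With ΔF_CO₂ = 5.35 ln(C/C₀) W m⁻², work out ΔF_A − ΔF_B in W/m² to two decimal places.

ΔF_A = 5.35 ln(412/273) = 5.35 × 0.41155 = 2.2018 W/m².
ΔF_B = 5.35 ln(524/273) = 5.35 × 0.65202 = 3.4883 W/m².
Difference: 2.2018 − 3.4883 = -1.2865 W/m².
(Equivalently, ΔF_A − ΔF_B = 5.35 ln(412/524) = 5.35 × -0.24047 = -1.2865 W/m².)

ΔF_A − ΔF_B = -1.29 W/m²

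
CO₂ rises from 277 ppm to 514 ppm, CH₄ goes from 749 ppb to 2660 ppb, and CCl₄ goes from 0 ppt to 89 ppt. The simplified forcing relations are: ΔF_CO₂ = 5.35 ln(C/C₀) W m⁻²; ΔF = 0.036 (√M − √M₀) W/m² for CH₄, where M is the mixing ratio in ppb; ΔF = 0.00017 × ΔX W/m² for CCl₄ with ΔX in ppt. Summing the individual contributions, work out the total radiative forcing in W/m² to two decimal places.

ΔF = 4.19 W/m²

CO₂: 5.35 × ln(514/277) = 5.35 × ln(1.85560) = 5.35 × 0.61821 = 3.3074 W/m².
CH₄: 0.036 × (√2660 − √749) = 0.036 × (51.5752 − 27.3679) = 0.036 × 24.2073 = 0.8715 W/m².
CCl₄: ΔF = 0.00017 × (89 − 0) = 0.00017 × 89 = 0.0151 W/m².
Total ΔF = 3.3074 + 0.8715 + 0.0151 = 4.1940 W/m².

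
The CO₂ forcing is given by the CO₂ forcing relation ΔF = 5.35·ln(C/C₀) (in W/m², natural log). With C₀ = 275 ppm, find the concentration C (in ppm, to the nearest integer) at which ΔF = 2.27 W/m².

C ≈ 420 ppm

Set 5.35 ln(C/275) = 2.27, so ln(C/275) = 2.27/5.35 = 0.42430.
Then C/275 = e^0.42430 = 1.52852, giving C = 275 × 1.52852 = 420.34 ppm.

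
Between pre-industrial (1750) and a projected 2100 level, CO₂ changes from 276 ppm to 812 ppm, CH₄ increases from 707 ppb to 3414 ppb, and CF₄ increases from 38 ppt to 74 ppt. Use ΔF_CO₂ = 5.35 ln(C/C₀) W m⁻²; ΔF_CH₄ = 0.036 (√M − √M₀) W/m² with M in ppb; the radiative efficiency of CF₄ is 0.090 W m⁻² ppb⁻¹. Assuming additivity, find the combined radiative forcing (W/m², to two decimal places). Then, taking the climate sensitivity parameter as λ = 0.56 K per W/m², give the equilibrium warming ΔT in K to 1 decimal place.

ΔF = 6.92 W/m²; ΔT = 3.9 K

CO₂: 5.35 × ln(812/276) = 5.35 × ln(2.94203) = 5.35 × 1.07910 = 5.7732 W/m².
CH₄: 0.036 × (√3414 − √707) = 0.036 × (58.4294 − 26.5895) = 0.036 × 31.8399 = 1.1462 W/m².
CF₄: Δ = 74 − 38 = 36 ppt = 0.036 ppb; ΔF = 0.090 × 0.036 = 0.0032 W/m².
Total ΔF = 5.7732 + 1.1462 + 0.0032 = 6.9226 W/m².
ΔT = λ ΔF = 0.56 × 6.92 = 3.8752 K.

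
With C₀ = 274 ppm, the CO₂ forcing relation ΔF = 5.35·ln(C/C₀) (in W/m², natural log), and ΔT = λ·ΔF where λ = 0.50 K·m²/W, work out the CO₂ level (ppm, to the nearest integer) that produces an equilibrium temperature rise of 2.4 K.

Required forcing: ΔF = ΔT/λ = 2.4/0.50 = 4.8000 W/m².
Then ln(C/274) = ΔF/5.35 = 4.8000/5.35 = 0.89720.
So C = 274 × e^0.89720 = 274 × 2.45273 = 672.05 ppm.

C ≈ 672 ppm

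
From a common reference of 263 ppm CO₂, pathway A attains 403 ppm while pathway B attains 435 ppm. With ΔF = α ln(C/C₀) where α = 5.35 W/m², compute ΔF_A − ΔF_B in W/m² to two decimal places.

ΔF_A − ΔF_B = -0.41 W/m²

ΔF_A = 5.35 ln(403/263) = 5.35 × 0.42678 = 2.2833 W/m².
ΔF_B = 5.35 ln(435/263) = 5.35 × 0.50319 = 2.6921 W/m².
Difference: 2.2833 − 2.6921 = -0.4088 W/m².
(Equivalently, ΔF_A − ΔF_B = 5.35 ln(403/435) = 5.35 × -0.07641 = -0.4088 W/m².)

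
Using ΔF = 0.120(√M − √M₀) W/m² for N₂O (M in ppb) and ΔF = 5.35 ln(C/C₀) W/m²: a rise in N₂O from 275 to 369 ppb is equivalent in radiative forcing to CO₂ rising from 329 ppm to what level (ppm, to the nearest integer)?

C ≈ 349 ppm

N₂O forcing: 0.120 × (√369 − √275) = 0.120 × (19.2094 − 16.5831) = 0.120 × 2.6263 = 0.31516 W/m².
Set 5.35 ln(C/329) = 0.31516: ln(C/329) = 0.31516/5.35 = 0.05891, so C = 329 × e^0.05891 = 329 × 1.06068 = 348.96 ppm.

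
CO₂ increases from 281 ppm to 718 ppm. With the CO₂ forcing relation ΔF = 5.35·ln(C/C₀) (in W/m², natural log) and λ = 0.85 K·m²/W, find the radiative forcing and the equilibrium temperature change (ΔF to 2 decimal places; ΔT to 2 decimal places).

CO₂: 5.35 × ln(718/281) = 5.35 × ln(2.55516) = 5.35 × 0.93811 = 5.0189 W/m².
ΔT = λ ΔF = 0.85 × 5.02 = 4.2670 K.

ΔF = 5.02 W/m²; ΔT = 4.27 K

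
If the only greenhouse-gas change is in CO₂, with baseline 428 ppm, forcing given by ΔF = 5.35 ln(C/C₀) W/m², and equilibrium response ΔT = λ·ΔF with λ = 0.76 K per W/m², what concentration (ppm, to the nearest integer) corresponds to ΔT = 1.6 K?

C ≈ 634 ppm

Required forcing: ΔF = ΔT/λ = 1.6/0.76 = 2.1053 W/m².
Then ln(C/428) = ΔF/5.35 = 2.1053/5.35 = 0.39351.
So C = 428 × e^0.39351 = 428 × 1.48217 = 634.37 ppm.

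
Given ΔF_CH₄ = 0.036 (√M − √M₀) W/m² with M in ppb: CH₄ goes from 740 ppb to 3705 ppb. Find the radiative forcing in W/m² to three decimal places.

CH₄: 0.036 × (√3705 − √740) = 0.036 × (60.8687 − 27.2029) = 0.036 × 33.6658 = 1.2120 W/m².

ΔF = 1.212 W/m²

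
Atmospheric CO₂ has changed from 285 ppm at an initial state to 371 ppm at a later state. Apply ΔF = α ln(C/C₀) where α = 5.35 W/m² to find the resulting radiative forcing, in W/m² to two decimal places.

ΔF = 1.41 W/m²

CO₂ absorption bands are partially saturated, so forcing scales with the logarithm of the concentration ratio.
CO₂: 5.35 × ln(371/285) = 5.35 × ln(1.30175) = 5.35 × 0.26371 = 1.4108 W/m².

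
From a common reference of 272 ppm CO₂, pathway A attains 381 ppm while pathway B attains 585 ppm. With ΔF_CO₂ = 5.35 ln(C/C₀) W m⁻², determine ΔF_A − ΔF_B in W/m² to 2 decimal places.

ΔF_A − ΔF_B = -2.29 W/m²

ΔF_A = 5.35 ln(381/272) = 5.35 × 0.33700 = 1.8030 W/m².
ΔF_B = 5.35 ln(585/272) = 5.35 × 0.76581 = 4.0971 W/m².
Difference: 1.8030 − 4.0971 = -2.2941 W/m².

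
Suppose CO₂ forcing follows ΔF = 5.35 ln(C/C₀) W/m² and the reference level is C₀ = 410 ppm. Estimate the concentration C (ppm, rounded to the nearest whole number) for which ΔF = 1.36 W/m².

C ≈ 529 ppm

Set 5.35 ln(C/410) = 1.36, so ln(C/410) = 1.36/5.35 = 0.25421.
Then C/410 = e^0.25421 = 1.28944, giving C = 410 × 1.28944 = 528.67 ppm.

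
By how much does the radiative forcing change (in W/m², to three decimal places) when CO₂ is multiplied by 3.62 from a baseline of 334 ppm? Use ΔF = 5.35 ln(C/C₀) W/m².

ΔF = 6.883 W/m²

Because the forcing depends only on the ratio C/C₀, the initial concentration does not enter.
ΔF = 5.35 × ln(3.62) = 5.35 × 1.28647 = 6.8826 W/m².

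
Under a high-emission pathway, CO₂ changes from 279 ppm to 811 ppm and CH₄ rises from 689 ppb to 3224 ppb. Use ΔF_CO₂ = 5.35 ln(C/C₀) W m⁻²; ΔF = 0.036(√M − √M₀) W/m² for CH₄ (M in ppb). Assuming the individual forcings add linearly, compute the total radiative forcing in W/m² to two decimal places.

ΔF = 6.81 W/m²

CO₂: 5.35 × ln(811/279) = 5.35 × ln(2.90681) = 5.35 × 1.06706 = 5.7088 W/m².
CH₄: 0.036 × (√3224 − √689) = 0.036 × (56.7803 − 26.2488) = 0.036 × 30.5315 = 1.0991 W/m².
Total ΔF = 5.7088 + 1.0991 = 6.8079 W/m².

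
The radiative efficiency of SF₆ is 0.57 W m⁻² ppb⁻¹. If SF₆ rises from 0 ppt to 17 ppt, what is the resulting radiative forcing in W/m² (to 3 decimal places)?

SF₆: Δ = 17 − 0 = 17 ppt = 0.017 ppb; ΔF = 0.57 × 0.017 = 0.0097 W/m².

ΔF = 0.010 W/m²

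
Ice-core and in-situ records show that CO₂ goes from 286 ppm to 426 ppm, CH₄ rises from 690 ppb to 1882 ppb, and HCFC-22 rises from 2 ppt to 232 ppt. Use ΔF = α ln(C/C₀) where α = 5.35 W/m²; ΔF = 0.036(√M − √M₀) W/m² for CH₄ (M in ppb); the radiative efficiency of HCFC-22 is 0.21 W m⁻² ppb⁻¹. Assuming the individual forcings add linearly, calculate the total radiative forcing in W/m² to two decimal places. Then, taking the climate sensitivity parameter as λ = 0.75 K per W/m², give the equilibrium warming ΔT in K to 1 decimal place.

ΔF = 2.80 W/m²; ΔT = 2.1 K

CO₂: 5.35 × ln(426/286) = 5.35 × ln(1.48951) = 5.35 × 0.39845 = 2.1317 W/m².
CH₄: 0.036 × (√1882 − √690) = 0.036 × (43.3820 − 26.2679) = 0.036 × 17.1141 = 0.6161 W/m².
HCFC-22: Δ = 232 − 2 = 230 ppt = 0.230 ppb; ΔF = 0.21 × 0.230 = 0.0483 W/m².
Total ΔF = 2.1317 + 0.6161 + 0.0483 = 2.7961 W/m².
ΔT = λ ΔF = 0.75 × 2.80 = 2.1000 K.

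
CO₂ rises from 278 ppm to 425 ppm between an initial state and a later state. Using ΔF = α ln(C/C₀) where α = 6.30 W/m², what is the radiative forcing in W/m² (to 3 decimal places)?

CO₂ absorption bands are partially saturated, so forcing scales with the logarithm of the concentration ratio.
CO₂: 6.30 × ln(425/278) = 6.30 × ln(1.52878) = 6.30 × 0.42447 = 2.6742 W/m².

ΔF = 2.674 W/m²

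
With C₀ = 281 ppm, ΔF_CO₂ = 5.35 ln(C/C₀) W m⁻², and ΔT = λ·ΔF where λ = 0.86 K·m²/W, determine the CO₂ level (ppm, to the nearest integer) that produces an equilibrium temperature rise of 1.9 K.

Required forcing: ΔF = ΔT/λ = 1.9/0.86 = 2.2093 W/m².
Then ln(C/281) = ΔF/5.35 = 2.2093/5.35 = 0.41295.
So C = 281 × e^0.41295 = 281 × 1.51127 = 424.67 ppm.

C ≈ 425 ppm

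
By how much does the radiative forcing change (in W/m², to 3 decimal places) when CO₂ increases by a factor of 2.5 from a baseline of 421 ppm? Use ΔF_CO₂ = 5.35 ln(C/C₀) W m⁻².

ΔF = 4.902 W/m²

Because the forcing depends only on the ratio C/C₀, the initial concentration does not enter.
ΔF = 5.35 × ln(2.5) = 5.35 × 0.91629 = 4.9022 W/m².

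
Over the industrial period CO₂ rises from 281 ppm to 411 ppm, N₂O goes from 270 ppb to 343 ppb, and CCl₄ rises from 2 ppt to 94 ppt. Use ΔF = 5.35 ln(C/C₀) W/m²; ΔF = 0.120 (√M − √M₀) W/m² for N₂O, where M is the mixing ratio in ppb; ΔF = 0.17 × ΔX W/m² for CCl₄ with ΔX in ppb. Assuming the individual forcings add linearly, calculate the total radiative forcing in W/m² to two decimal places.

CO₂: 5.35 × ln(411/281) = 5.35 × ln(1.46263) = 5.35 × 0.38024 = 2.0343 W/m².
N₂O: 0.120 × (√343 − √270) = 0.120 × (18.5203 − 16.4317) = 0.120 × 2.0886 = 0.2506 W/m².
CCl₄: Δ = 94 − 2 = 92 ppt = 0.092 ppb; ΔF = 0.17 × 0.092 = 0.0156 W/m².
Total ΔF = 2.0343 + 0.2506 + 0.0156 = 2.3005 W/m².

ΔF = 2.30 W/m²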